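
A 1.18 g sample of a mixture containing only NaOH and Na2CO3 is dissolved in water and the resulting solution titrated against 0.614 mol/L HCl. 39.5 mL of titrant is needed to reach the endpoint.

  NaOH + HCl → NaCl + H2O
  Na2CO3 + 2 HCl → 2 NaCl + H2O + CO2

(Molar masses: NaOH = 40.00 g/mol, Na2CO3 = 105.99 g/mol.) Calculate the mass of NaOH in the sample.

0.324 g

n(HCl) = 0.0395 × 0.614 = 0.0243 mol
Let x = n(NaOH), y = n(Na2CO3).
Titrant: 1x + 2y = 0.0243;  mass: 40.00x + 105.99y = 1.18
Solving, x = 8.10 × 10^-3 mol, y = 8.08 × 10^-3 mol
mass of NaOH = 8.10 × 10^-3 × 40.00 = 0.324 g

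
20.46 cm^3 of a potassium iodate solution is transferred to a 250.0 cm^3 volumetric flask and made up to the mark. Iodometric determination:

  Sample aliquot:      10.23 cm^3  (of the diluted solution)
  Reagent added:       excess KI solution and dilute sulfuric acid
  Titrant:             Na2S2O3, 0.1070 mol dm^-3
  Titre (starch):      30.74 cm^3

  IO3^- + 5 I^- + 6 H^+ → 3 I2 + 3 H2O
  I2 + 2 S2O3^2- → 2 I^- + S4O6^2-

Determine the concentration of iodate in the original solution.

n(S2O3^2-) = 0.03074 × 0.1070 = 3.289 × 10^-3 mol
n(I2) = n(S2O3^2-)/2 = 1.645 × 10^-3 mol
From the 1:3 ratio, n(IO3^-) in the aliquot = 1/3 × 1.645 × 10^-3 = 5.482 × 10^-4 mol
[IO3^-]_dilute = 5.482 × 10^-4 / 0.01023 = 0.05359 mol/L
[IO3^-]_original = 0.05359 × 250.0/20.46 = 0.6548 mol/L

0.6548 mol/L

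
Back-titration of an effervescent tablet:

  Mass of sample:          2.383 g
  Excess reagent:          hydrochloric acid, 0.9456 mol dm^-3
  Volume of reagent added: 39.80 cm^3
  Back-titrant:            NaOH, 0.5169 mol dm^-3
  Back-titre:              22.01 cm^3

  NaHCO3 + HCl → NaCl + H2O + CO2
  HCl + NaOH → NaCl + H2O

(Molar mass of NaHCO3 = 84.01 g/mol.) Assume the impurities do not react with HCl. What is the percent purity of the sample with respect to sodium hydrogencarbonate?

n(HCl) added = 0.03980 × 0.9456 = 0.03763 mol
n(NaOH) used in back-titration = 0.02201 × 0.5169 = 0.01138 mol
n(HCl) left over = 0.01138 mol (1:1 ratio)
n(HCl) consumed by analyte = 0.03763 − 0.01138 = 0.02626 mol
n(NaHCO3) = 0.02626 mol (1:1 ratio)
mass of NaHCO3 = 0.02626 × 84.01 = 2.206 g
% NaHCO3 = 2.206 / 2.383 × 100 = 92.57 %

92.57 %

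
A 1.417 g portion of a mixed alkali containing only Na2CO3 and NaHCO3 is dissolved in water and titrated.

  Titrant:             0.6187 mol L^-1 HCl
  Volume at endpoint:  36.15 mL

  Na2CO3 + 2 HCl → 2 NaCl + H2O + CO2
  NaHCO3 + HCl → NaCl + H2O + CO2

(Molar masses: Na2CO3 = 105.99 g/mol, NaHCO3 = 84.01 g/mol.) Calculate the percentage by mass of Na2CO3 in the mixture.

n(HCl) = 0.03615 × 0.6187 = 0.02237 mol
Let x = n(Na2CO3), y = n(NaHCO3).
Titrant: 2x + 1y = 0.02237;  mass: 105.99x + 84.01y = 1.417
Solving, x = 7.447 × 10^-3 mol, y = 7.471 × 10^-3 mol
mass of Na2CO3 = 7.447 × 10^-3 × 105.99 = 0.7894 g
% Na2CO3 = 0.7894 / 1.417 × 100 = 55.71 %

55.71 %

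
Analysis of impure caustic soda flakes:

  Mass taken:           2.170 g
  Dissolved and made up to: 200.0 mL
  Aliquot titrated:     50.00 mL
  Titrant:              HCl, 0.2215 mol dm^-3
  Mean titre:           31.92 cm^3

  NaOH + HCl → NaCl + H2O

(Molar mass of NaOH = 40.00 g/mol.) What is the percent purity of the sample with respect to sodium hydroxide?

52.13 %

n(HCl) per titration = 0.03192 × 0.2215 = 7.070 × 10^-3 mol
n(NaOH) in each aliquot = 7.070 × 10^-3 mol (1:1 ratio)
n(NaOH) in the whole flask = 7.070 × 10^-3 × 200.0/50.00 = 0.02828 mol
mass of NaOH = 0.02828 × 40.00 = 1.131 g
% NaOH = 1.131 / 2.170 × 100 = 52.13 %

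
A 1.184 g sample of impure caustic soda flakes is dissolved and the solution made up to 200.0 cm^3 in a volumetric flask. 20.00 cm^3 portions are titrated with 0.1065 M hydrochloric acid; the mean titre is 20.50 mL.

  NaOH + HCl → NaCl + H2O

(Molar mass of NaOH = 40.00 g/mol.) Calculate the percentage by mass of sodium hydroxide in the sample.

73.76 %

n(HCl) per titration = 0.02050 × 0.1065 = 2.183 × 10^-3 mol
n(NaOH) in each aliquot = 2.183 × 10^-3 mol (1:1 ratio)
n(NaOH) in the whole flask = 2.183 × 10^-3 × 200.0/20.00 = 0.02183 mol
mass of NaOH = 0.02183 × 40.00 = 0.8733 g
% NaOH = 0.8733 / 1.184 × 100 = 73.76 %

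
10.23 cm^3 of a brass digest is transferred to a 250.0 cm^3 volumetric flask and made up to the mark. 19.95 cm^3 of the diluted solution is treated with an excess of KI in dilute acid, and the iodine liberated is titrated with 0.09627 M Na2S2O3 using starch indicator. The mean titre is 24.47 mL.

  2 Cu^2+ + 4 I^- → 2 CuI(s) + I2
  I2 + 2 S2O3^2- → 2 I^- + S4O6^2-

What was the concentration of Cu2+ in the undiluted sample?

n(S2O3^2-) = 0.02447 × 0.09627 = 2.356 × 10^-3 mol
n(I2) = n(S2O3^2-)/2 = 1.178 × 10^-3 mol
From the 2:1 ratio, n(Cu2+) in the aliquot = 2/1 × 1.178 × 10^-3 = 2.356 × 10^-3 mol
[Cu2+]_dilute = 2.356 × 10^-3 / 0.01995 = 0.1181 mol/L
[Cu2+]_original = 0.1181 × 250.0/10.23 = 2.886 mol/L

2.886 M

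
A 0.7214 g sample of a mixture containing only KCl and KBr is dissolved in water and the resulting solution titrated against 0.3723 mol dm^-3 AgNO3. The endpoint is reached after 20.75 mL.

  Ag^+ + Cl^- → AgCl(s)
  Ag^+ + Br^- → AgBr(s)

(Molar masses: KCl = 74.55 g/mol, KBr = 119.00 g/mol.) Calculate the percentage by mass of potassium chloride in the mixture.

n(AgNO3) = 0.02075 × 0.3723 = 7.725 × 10^-3 mol
Let x = n(KCl), y = n(KBr).
Titrant: 1x + 1y = 7.725 × 10^-3;  mass: 74.55x + 119.00y = 0.7214
Solving, x = 4.452 × 10^-3 mol, y = 3.273 × 10^-3 mol
mass of KCl = 4.452 × 10^-3 × 74.55 = 0.3319 g
% KCl = 0.3319 / 0.7214 × 100 = 46.01 %

46.01 %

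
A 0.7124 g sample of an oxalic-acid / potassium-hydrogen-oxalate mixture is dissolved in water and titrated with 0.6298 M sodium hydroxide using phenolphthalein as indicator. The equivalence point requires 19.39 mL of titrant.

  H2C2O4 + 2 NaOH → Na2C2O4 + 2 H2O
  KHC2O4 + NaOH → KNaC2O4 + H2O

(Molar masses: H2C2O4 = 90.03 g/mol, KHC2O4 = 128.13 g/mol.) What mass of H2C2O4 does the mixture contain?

0.4616 g

n(NaOH) = 0.01939 × 0.6298 = 0.01221 mol
Let x = n(H2C2O4), y = n(KHC2O4).
Titrant: 2x + 1y = 0.01221;  mass: 90.03x + 128.13y = 0.7124
Solving, x = 5.127 × 10^-3 mol, y = 1.957 × 10^-3 mol
mass of H2C2O4 = 5.127 × 10^-3 × 90.03 = 0.4616 g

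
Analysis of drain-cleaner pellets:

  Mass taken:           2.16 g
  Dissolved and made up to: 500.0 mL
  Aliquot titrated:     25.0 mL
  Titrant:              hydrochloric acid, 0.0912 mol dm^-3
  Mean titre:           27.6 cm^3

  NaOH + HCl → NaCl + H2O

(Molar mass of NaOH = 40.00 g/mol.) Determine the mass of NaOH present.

2.01 g

n(HCl) per titration = 0.0276 × 0.0912 = 2.52 × 10^-3 mol
n(NaOH) in each aliquot = 2.52 × 10^-3 mol (1:1 ratio)
n(NaOH) in the whole flask = 2.52 × 10^-3 × 500.0/25.0 = 0.0503 mol
mass of NaOH = 0.0503 × 40.00 = 2.01 g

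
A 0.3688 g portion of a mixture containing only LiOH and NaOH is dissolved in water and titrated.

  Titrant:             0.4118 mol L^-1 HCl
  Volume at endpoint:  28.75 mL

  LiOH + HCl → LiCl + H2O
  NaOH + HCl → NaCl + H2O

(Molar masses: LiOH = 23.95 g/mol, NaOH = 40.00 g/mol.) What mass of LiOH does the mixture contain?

n(HCl) = 0.02875 × 0.4118 = 0.01184 mol
Let x = n(LiOH), y = n(NaOH).
Titrant: 1x + 1y = 0.01184;  mass: 23.95x + 40.00y = 0.3688
Solving, x = 6.528 × 10^-3 mol, y = 5.312 × 10^-3 mol
mass of LiOH = 6.528 × 10^-3 × 23.95 = 0.1563 g

0.1563 g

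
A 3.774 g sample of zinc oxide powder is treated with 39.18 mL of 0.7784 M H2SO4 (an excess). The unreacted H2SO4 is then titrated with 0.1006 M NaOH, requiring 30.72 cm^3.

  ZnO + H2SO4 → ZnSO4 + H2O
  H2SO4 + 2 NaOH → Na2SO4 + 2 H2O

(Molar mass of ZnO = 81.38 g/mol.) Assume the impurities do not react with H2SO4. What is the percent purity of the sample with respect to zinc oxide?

62.43 %

n(H2SO4) added = 0.03918 × 0.7784 = 0.03050 mol
n(NaOH) used in back-titration = 0.03072 × 0.1006 = 3.090 × 10^-3 mol
From the 1:2 ratio, n(H2SO4) left over = 1/2 × 3.090 × 10^-3 = 1.545 × 10^-3 mol
n(H2SO4) consumed by analyte = 0.03050 − 1.545 × 10^-3 = 0.02895 mol
n(ZnO) = 0.02895 mol (1:1 ratio)
mass of ZnO = 0.02895 × 81.38 = 2.356 g
% ZnO = 2.356 / 3.774 × 100 = 62.43 %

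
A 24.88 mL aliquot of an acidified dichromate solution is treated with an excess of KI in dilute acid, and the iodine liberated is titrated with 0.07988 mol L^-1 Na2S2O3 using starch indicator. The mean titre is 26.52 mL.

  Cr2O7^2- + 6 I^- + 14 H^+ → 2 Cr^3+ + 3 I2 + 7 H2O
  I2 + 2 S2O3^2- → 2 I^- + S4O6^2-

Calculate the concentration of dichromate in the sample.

n(S2O3^2-) = 0.02652 × 0.07988 = 2.118 × 10^-3 mol
n(I2) = n(S2O3^2-)/2 = 1.059 × 10^-3 mol
From the 1:3 ratio, n(Cr2O7^2-) in the aliquot = 1/3 × 1.059 × 10^-3 = 3.531 × 10^-4 mol
[Cr2O7^2-] = 3.531 × 10^-4 / 0.02488 = 0.01419 mol/L

0.01419 mol/L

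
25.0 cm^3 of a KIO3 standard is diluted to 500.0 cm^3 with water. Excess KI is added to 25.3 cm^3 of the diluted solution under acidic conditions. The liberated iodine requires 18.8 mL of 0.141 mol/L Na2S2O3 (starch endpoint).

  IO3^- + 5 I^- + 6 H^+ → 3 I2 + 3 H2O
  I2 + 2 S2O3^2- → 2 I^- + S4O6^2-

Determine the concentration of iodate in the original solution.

n(S2O3^2-) = 0.0188 × 0.141 = 2.65 × 10^-3 mol
n(I2) = n(S2O3^2-)/2 = 1.33 × 10^-3 mol
From the 1:3 ratio, n(IO3^-) in the aliquot = 1/3 × 1.33 × 10^-3 = 4.42 × 10^-4 mol
[IO3^-]_dilute = 4.42 × 10^-4 / 0.0253 = 0.0175 mol/L
[IO3^-]_original = 0.0175 × 500.0/25.0 = 0.349 mol/L

0.349 mol/L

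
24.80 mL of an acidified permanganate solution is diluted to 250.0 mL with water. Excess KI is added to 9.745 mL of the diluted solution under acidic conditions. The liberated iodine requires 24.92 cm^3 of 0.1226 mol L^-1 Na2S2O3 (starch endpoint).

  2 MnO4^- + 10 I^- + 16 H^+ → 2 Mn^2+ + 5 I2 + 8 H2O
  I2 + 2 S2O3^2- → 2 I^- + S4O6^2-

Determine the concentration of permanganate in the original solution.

0.6321 mol/L

n(S2O3^2-) = 0.02492 × 0.1226 = 3.055 × 10^-3 mol
n(I2) = n(S2O3^2-)/2 = 1.528 × 10^-3 mol
From the 2:5 ratio, n(MnO4^-) in the aliquot = 2/5 × 1.528 × 10^-3 = 6.110 × 10^-4 mol
[MnO4^-]_dilute = 6.110 × 10^-4 / 0.009745 = 0.06270 mol/L
[MnO4^-]_original = 0.06270 × 250.0/24.80 = 0.6321 mol/L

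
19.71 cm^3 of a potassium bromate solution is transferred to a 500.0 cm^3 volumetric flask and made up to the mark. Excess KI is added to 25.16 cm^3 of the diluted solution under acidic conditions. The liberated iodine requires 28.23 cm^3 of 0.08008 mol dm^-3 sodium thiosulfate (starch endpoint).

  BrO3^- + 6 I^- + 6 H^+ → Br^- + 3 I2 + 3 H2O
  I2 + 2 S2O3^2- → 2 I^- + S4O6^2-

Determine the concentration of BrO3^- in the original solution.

0.3799 mol/L

n(S2O3^2-) = 0.02823 × 0.08008 = 2.261 × 10^-3 mol
n(I2) = n(S2O3^2-)/2 = 1.130 × 10^-3 mol
From the 1:3 ratio, n(BrO3^-) in the aliquot = 1/3 × 1.130 × 10^-3 = 3.768 × 10^-4 mol
[BrO3^-]_dilute = 3.768 × 10^-4 / 0.02516 = 0.01498 mol/L
[BrO3^-]_original = 0.01498 × 500.0/19.71 = 0.3799 mol/L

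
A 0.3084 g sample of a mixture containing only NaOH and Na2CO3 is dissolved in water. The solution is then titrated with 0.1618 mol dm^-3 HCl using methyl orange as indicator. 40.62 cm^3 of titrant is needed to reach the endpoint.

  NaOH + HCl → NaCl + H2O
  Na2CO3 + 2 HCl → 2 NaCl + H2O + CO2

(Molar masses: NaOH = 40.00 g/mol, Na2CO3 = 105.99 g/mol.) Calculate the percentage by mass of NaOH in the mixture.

39.82 %

n(HCl) = 0.04062 × 0.1618 = 6.572 × 10^-3 mol
Let x = n(NaOH), y = n(Na2CO3).
Titrant: 1x + 2y = 6.572 × 10^-3;  mass: 40.00x + 105.99y = 0.3084
Solving, x = 3.070 × 10^-3 mol, y = 1.751 × 10^-3 mol
mass of NaOH = 3.070 × 10^-3 × 40.00 = 0.1228 g
% NaOH = 0.1228 / 0.3084 × 100 = 39.82 %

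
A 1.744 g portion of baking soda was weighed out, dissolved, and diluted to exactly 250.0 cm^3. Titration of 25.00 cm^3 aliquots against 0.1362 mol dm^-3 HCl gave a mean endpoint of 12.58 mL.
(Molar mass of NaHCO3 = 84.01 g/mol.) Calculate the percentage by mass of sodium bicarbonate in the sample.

NaHCO3 + HCl → NaCl + H2O + CO2
n(HCl) per titration = 0.01258 × 0.1362 = 1.713 × 10^-3 mol
n(NaHCO3) in each aliquot = 1.713 × 10^-3 mol (1:1 ratio)
n(NaHCO3) in the whole flask = 1.713 × 10^-3 × 250.0/25.00 = 0.01713 mol
mass of NaHCO3 = 0.01713 × 84.01 = 1.439 g
% NaHCO3 = 1.439 / 1.744 × 100 = 82.54 %

82.54 %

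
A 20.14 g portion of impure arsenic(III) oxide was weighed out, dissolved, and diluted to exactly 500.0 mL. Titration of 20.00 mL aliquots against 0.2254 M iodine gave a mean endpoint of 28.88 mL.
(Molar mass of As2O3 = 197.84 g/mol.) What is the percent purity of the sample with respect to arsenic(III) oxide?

79.93 %

As2O3 + 2 I2 + 2 H2O → As2O5 + 4 HI
n(I2) per titration = 0.02888 × 0.2254 = 6.510 × 10^-3 mol
From the 1:2 ratio, n(As2O3) in each aliquot = 1/2 × 6.510 × 10^-3 = 3.255 × 10^-3 mol
n(As2O3) in the whole flask = 3.255 × 10^-3 × 500.0/20.00 = 0.08137 mol
mass of As2O3 = 0.08137 × 197.84 = 16.10 g
% As2O3 = 16.10 / 20.14 × 100 = 79.93 %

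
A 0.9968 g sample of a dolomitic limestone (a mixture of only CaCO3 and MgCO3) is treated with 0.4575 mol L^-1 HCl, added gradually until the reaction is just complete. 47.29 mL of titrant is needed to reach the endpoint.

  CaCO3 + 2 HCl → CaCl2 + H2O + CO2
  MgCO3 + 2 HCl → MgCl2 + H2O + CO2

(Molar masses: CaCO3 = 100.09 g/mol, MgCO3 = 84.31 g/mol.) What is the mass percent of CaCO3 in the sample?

53.94 %

n(HCl) = 0.04729 × 0.4575 = 0.02164 mol
Let x = n(CaCO3), y = n(MgCO3).
Titrant: 2x + 2y = 0.02164;  mass: 100.09x + 84.31y = 0.9968
Solving, x = 5.372 × 10^-3 mol, y = 5.446 × 10^-3 mol
mass of CaCO3 = 5.372 × 10^-3 × 100.09 = 0.5377 g
% CaCO3 = 0.5377 / 0.9968 × 100 = 53.94 %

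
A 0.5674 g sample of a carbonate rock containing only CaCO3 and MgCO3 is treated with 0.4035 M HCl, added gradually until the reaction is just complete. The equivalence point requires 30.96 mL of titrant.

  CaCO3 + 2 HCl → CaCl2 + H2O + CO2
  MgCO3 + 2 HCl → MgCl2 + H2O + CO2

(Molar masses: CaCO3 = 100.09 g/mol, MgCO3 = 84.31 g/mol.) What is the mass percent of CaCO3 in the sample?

45.59 %

n(HCl) = 0.03096 × 0.4035 = 0.01249 mol
Let x = n(CaCO3), y = n(MgCO3).
Titrant: 2x + 2y = 0.01249;  mass: 100.09x + 84.31y = 0.5674
Solving, x = 2.585 × 10^-3 mol, y = 3.662 × 10^-3 mol
mass of CaCO3 = 2.585 × 10^-3 × 100.09 = 0.2587 g
% CaCO3 = 0.2587 / 0.5674 × 100 = 45.59 %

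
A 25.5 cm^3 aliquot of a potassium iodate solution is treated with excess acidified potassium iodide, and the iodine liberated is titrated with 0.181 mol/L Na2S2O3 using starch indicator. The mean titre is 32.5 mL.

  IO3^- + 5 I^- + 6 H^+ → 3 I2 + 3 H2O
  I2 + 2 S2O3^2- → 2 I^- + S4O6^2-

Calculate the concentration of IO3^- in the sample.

0.0384 mol/L

n(S2O3^2-) = 0.0325 × 0.181 = 5.88 × 10^-3 mol
n(I2) = n(S2O3^2-)/2 = 2.94 × 10^-3 mol
From the 1:3 ratio, n(IO3^-) in the aliquot = 1/3 × 2.94 × 10^-3 = 9.80 × 10^-4 mol
[IO3^-] = 9.80 × 10^-4 / 0.0255 = 0.0384 mol/L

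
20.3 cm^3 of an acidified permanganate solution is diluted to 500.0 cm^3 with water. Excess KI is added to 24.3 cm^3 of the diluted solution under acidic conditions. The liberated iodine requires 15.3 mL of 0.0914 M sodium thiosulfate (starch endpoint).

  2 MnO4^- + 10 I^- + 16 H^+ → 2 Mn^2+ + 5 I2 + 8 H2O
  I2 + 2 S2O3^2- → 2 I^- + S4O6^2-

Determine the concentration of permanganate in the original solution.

n(S2O3^2-) = 0.0153 × 0.0914 = 1.40 × 10^-3 mol
n(I2) = n(S2O3^2-)/2 = 6.99 × 10^-4 mol
From the 2:5 ratio, n(MnO4^-) in the aliquot = 2/5 × 6.99 × 10^-4 = 2.80 × 10^-4 mol
[MnO4^-]_dilute = 2.80 × 10^-4 / 0.0243 = 0.0115 mol/L
[MnO4^-]_original = 0.0115 × 500.0/20.3 = 0.283 mol/L

0.283 M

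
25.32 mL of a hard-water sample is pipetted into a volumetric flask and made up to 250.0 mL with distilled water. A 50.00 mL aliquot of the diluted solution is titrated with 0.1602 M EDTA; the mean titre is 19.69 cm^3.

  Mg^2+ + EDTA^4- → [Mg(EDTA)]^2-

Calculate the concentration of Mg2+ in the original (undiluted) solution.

n(EDTA) = 0.01969 × 0.1602 = 3.154 × 10^-3 mol
n(Mg2+) in the aliquot = 3.154 × 10^-3 mol (1:1 ratio)
[Mg2+]_dilute = 3.154 × 10^-3 / 0.05000 = 0.06309 mol/L
Dilution factor = 250.0 / 25.32 = 9.874
[Mg2+]_stock = 0.06309 × 9.874 = 0.6229 mol/L

0.6229 M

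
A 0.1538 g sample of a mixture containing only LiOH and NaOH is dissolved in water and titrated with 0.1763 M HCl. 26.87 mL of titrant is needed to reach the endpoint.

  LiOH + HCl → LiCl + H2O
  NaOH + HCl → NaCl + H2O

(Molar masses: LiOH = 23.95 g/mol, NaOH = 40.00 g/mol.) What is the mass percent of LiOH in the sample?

n(HCl) = 0.02687 × 0.1763 = 4.737 × 10^-3 mol
Let x = n(LiOH), y = n(NaOH).
Titrant: 1x + 1y = 4.737 × 10^-3;  mass: 23.95x + 40.00y = 0.1538
Solving, x = 2.224 × 10^-3 mol, y = 2.514 × 10^-3 mol
mass of LiOH = 2.224 × 10^-3 × 23.95 = 0.05325 g
% LiOH = 0.05325 / 0.1538 × 100 = 34.62 %

34.62 %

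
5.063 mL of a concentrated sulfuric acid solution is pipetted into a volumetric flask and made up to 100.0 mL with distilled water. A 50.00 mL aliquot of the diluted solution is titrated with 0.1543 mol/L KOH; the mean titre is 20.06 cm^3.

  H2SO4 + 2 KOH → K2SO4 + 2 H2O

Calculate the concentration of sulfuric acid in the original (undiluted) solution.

0.6113 mol/L

n(KOH) = 0.02006 × 0.1543 = 3.095 × 10^-3 mol
From the 1:2 ratio, n(H2SO4) in the aliquot = 1/2 × 3.095 × 10^-3 = 1.548 × 10^-3 mol
[H2SO4]_dilute = 1.548 × 10^-3 / 0.05000 = 0.03095 mol/L
Dilution factor = 100.0 / 5.063 = 19.75
[H2SO4]_stock = 0.03095 × 19.75 = 0.6113 mol/L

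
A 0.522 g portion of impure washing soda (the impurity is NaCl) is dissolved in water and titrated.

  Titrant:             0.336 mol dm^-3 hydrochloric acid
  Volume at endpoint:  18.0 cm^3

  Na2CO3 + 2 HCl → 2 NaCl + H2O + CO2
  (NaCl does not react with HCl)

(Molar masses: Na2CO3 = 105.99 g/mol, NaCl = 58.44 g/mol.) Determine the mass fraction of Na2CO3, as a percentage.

n(HCl) = 0.0180 × 0.336 = 6.05 × 10^-3 mol
Let x = n(Na2CO3), y = n(NaCl).
Titrant: 2x = 6.05 × 10^-3;  mass: 105.99x + 58.44y = 0.522
Solving, x = 3.02 × 10^-3 mol, y = 3.45 × 10^-3 mol
mass of Na2CO3 = 3.02 × 10^-3 × 105.99 = 0.321 g
% Na2CO3 = 0.321 / 0.522 × 100 = 61.4 %

61.4 %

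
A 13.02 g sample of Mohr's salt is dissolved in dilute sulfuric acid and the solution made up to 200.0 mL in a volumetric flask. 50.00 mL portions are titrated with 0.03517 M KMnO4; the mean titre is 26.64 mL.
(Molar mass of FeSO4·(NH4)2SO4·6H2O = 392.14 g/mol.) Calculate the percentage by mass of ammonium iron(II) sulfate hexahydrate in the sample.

MnO4^- + 5 Fe^2+ + 8 H^+ → Mn^2+ + 5 Fe^3+ + 4 H2O
n(KMnO4) per titration = 0.02664 × 0.03517 = 9.369 × 10^-4 mol
From the 5:1 ratio, n(FeSO4·(NH4)2SO4·6H2O) in each aliquot = 5/1 × 9.369 × 10^-4 = 4.685 × 10^-3 mol
n(FeSO4·(NH4)2SO4·6H2O) in the whole flask = 4.685 × 10^-3 × 200.0/50.00 = 0.01874 mol
mass of FeSO4·(NH4)2SO4·6H2O = 0.01874 × 392.14 = 7.348 g
% FeSO4·(NH4)2SO4·6H2O = 7.348 / 13.02 × 100 = 56.44 %

56.44 %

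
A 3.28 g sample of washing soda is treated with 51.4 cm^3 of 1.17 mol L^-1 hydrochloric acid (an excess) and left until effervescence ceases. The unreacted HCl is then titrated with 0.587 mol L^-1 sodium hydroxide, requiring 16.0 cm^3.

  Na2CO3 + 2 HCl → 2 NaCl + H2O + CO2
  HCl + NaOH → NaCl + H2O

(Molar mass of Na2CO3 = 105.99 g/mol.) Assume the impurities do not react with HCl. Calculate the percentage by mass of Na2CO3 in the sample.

82.0 %

n(HCl) added = 0.0514 × 1.17 = 0.0601 mol
n(NaOH) used in back-titration = 0.0160 × 0.587 = 9.39 × 10^-3 mol
n(HCl) left over = 9.39 × 10^-3 mol (1:1 ratio)
n(HCl) consumed by analyte = 0.0601 − 9.39 × 10^-3 = 0.0507 mol
From the 1:2 ratio, n(Na2CO3) = 1/2 × 0.0507 = 0.0254 mol
mass of Na2CO3 = 0.0254 × 105.99 = 2.69 g
% Na2CO3 = 2.69 / 3.28 × 100 = 82.0 %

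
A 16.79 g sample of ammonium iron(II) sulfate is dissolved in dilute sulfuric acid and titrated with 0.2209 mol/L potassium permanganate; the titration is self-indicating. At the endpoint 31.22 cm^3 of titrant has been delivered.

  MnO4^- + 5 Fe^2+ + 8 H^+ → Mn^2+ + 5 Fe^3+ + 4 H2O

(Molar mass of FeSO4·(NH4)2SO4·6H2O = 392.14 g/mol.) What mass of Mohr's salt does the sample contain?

n(KMnO4) = 0.03122 L × 0.2209 mol/L = 6.896 × 10^-3 mol
From the 5:1 ratio, n(FeSO4·(NH4)2SO4·6H2O) = 5/1 × 6.896 × 10^-3 = 0.03448 mol
mass of FeSO4·(NH4)2SO4·6H2O = 0.03448 × 392.14 g/mol = 13.52 g

13.52 g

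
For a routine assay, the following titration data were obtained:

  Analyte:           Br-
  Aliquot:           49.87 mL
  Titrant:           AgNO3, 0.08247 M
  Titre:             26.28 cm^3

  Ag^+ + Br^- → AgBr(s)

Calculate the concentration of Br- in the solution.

n(AgNO3) = 0.02628 L × 0.08247 mol/L = 2.167 × 10^-3 mol
n(Br-) = 2.167 × 10^-3 mol (1:1 mole ratio)
[Br-] = 2.167 × 10^-3 mol / 0.04987 L = 0.04346 mol/L

0.04346 M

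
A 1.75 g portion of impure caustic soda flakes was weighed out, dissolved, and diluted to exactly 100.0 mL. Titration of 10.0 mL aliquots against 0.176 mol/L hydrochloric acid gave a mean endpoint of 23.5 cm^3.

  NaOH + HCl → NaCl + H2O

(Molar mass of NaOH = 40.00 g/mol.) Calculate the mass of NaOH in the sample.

n(HCl) per titration = 0.0235 × 0.176 = 4.14 × 10^-3 mol
n(NaOH) in each aliquot = 4.14 × 10^-3 mol (1:1 ratio)
n(NaOH) in the whole flask = 4.14 × 10^-3 × 100.0/10.0 = 0.0414 mol
mass of NaOH = 0.0414 × 40.00 = 1.65 g

1.65 g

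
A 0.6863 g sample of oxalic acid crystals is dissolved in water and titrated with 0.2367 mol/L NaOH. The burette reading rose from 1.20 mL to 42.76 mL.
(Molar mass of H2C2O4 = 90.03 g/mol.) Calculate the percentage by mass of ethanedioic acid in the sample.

H2C2O4 + 2 NaOH → Na2C2O4 + 2 H2O
n(NaOH) = 0.04156 L × 0.2367 mol/L = 9.837 × 10^-3 mol
From the 1:2 ratio, n(H2C2O4) = 1/2 × 9.837 × 10^-3 = 4.919 × 10^-3 mol
mass of H2C2O4 = 4.919 × 10^-3 × 90.03 g/mol = 0.4428 g
% H2C2O4 = 0.4428 / 0.6863 × 100 = 64.52 %

64.52 %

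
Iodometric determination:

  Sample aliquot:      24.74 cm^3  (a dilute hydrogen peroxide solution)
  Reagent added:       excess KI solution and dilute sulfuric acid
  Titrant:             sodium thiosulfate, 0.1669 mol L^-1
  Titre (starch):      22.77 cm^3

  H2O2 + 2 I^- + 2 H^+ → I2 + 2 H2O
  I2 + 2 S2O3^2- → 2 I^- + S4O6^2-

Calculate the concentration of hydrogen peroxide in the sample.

n(S2O3^2-) = 0.02277 × 0.1669 = 3.800 × 10^-3 mol
n(I2) = n(S2O3^2-)/2 = 1.900 × 10^-3 mol
n(H2O2) in the aliquot = 1.900 × 10^-3 mol (1:1 ratio)
[H2O2] = 1.900 × 10^-3 / 0.02474 = 0.07681 mol/L

0.07681 mol/L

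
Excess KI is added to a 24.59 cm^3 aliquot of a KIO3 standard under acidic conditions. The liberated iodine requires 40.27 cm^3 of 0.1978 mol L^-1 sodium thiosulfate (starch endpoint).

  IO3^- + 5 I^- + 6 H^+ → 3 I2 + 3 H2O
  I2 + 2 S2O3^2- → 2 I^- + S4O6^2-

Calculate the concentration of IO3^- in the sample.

n(S2O3^2-) = 0.04027 × 0.1978 = 7.965 × 10^-3 mol
n(I2) = n(S2O3^2-)/2 = 3.983 × 10^-3 mol
From the 1:3 ratio, n(IO3^-) in the aliquot = 1/3 × 3.983 × 10^-3 = 1.328 × 10^-3 mol
[IO3^-] = 1.328 × 10^-3 / 0.02459 = 0.05399 mol/L

0.05399 mol/L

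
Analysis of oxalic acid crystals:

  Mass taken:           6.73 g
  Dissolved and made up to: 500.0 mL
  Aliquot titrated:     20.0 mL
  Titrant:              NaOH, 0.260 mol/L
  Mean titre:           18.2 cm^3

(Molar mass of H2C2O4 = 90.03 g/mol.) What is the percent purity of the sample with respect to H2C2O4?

H2C2O4 + 2 NaOH → Na2C2O4 + 2 H2O
n(NaOH) per titration = 0.0182 × 0.260 = 4.73 × 10^-3 mol
From the 1:2 ratio, n(H2C2O4) in each aliquot = 1/2 × 4.73 × 10^-3 = 2.37 × 10^-3 mol
n(H2C2O4) in the whole flask = 2.37 × 10^-3 × 500.0/20.0 = 0.0592 mol
mass of H2C2O4 = 0.0592 × 90.03 = 5.33 g
% H2C2O4 = 5.33 / 6.73 × 100 = 79.1 %

79.1 %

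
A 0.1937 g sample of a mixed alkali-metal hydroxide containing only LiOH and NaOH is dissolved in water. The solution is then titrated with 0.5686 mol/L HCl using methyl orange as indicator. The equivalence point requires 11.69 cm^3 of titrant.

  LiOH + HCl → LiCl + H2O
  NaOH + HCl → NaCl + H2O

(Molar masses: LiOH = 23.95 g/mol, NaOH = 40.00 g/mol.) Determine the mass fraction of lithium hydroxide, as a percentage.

n(HCl) = 0.01169 × 0.5686 = 6.647 × 10^-3 mol
Let x = n(LiOH), y = n(NaOH).
Titrant: 1x + 1y = 6.647 × 10^-3;  mass: 23.95x + 40.00y = 0.1937
Solving, x = 4.497 × 10^-3 mol, y = 2.150 × 10^-3 mol
mass of LiOH = 4.497 × 10^-3 × 23.95 = 0.1077 g
% LiOH = 0.1077 / 0.1937 × 100 = 55.60 %

55.60 %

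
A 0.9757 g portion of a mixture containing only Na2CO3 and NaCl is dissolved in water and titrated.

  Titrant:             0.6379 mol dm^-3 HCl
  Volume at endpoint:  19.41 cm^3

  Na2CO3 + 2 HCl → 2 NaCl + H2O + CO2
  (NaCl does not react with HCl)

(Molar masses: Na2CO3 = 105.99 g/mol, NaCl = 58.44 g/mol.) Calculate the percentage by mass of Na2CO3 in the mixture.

n(HCl) = 0.01941 × 0.6379 = 0.01238 mol
Let x = n(Na2CO3), y = n(NaCl).
Titrant: 2x = 0.01238;  mass: 105.99x + 58.44y = 0.9757
Solving, x = 6.191 × 10^-3 mol, y = 5.468 × 10^-3 mol
mass of Na2CO3 = 6.191 × 10^-3 × 105.99 = 0.6562 g
% Na2CO3 = 0.6562 / 0.9757 × 100 = 67.25 %

67.25 %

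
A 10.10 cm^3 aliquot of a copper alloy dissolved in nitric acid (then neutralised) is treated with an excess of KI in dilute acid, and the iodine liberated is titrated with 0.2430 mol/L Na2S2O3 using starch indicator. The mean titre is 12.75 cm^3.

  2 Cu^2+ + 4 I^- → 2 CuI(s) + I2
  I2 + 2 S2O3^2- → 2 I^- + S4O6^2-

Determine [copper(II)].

0.3068 mol/L

n(S2O3^2-) = 0.01275 × 0.2430 = 3.098 × 10^-3 mol
n(I2) = n(S2O3^2-)/2 = 1.549 × 10^-3 mol
From the 2:1 ratio, n(Cu2+) in the aliquot = 2/1 × 1.549 × 10^-3 = 3.098 × 10^-3 mol
[Cu2+] = 3.098 × 10^-3 / 0.01010 = 0.3068 mol/L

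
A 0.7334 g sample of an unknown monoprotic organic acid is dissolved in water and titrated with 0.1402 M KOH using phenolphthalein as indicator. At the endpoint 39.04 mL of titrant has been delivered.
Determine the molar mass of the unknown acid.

n(KOH) = 0.03904 L × 0.1402 mol/L = 5.473 × 10^-3 mol
n(HA) = 5.473 × 10^-3 mol (1:1 ratio)
M = m / n = 0.7334 g / 5.473 × 10^-3 mol = 134.0 g/mol

134.0 g/mol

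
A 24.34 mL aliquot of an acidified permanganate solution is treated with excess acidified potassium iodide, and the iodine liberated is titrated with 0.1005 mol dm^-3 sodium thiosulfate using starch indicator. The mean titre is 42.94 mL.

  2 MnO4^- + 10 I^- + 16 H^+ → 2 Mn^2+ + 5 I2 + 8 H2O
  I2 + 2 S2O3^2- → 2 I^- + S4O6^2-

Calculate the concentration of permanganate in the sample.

n(S2O3^2-) = 0.04294 × 0.1005 = 4.315 × 10^-3 mol
n(I2) = n(S2O3^2-)/2 = 2.158 × 10^-3 mol
From the 2:5 ratio, n(MnO4^-) in the aliquot = 2/5 × 2.158 × 10^-3 = 8.631 × 10^-4 mol
[MnO4^-] = 8.631 × 10^-4 / 0.02434 = 0.03546 mol/L

0.03546 mol/L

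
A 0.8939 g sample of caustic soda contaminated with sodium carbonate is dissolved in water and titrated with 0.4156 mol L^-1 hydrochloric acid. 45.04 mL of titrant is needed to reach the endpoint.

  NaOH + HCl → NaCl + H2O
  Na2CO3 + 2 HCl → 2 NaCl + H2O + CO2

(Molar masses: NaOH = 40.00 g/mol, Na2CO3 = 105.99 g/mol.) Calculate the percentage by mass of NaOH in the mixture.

33.78 %

n(HCl) = 0.04504 × 0.4156 = 0.01872 mol
Let x = n(NaOH), y = n(Na2CO3).
Titrant: 1x + 2y = 0.01872;  mass: 40.00x + 105.99y = 0.8939
Solving, x = 7.549 × 10^-3 mol, y = 5.585 × 10^-3 mol
mass of NaOH = 7.549 × 10^-3 × 40.00 = 0.3019 g
% NaOH = 0.3019 / 0.8939 × 100 = 33.78 %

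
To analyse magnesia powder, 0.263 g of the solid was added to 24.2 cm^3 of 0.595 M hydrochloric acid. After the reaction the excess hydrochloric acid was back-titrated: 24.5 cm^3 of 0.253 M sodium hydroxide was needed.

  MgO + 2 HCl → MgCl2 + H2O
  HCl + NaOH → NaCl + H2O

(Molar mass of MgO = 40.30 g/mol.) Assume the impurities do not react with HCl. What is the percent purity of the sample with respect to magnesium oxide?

62.8 %

n(HCl) added = 0.0242 × 0.595 = 0.0144 mol
n(NaOH) used in back-titration = 0.0245 × 0.253 = 6.20 × 10^-3 mol
n(HCl) left over = 6.20 × 10^-3 mol (1:1 ratio)
n(HCl) consumed by analyte = 0.0144 − 6.20 × 10^-3 = 8.20 × 10^-3 mol
From the 1:2 ratio, n(MgO) = 1/2 × 8.20 × 10^-3 = 4.10 × 10^-3 mol
mass of MgO = 4.10 × 10^-3 × 40.30 = 0.165 g
% MgO = 0.165 / 0.263 × 100 = 62.8 %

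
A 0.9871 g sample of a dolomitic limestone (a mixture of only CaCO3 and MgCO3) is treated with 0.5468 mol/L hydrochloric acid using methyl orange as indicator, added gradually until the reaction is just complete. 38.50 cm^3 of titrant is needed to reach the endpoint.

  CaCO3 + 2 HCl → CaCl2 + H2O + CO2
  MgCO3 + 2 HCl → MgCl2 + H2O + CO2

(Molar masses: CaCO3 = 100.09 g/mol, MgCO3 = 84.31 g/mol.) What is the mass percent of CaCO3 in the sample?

n(HCl) = 0.03850 × 0.5468 = 0.02105 mol
Let x = n(CaCO3), y = n(MgCO3).
Titrant: 2x + 2y = 0.02105;  mass: 100.09x + 84.31y = 0.9871
Solving, x = 6.316 × 10^-3 mol, y = 4.210 × 10^-3 mol
mass of CaCO3 = 6.316 × 10^-3 × 100.09 = 0.6321 g
% CaCO3 = 0.6321 / 0.9871 × 100 = 64.04 %

64.04 %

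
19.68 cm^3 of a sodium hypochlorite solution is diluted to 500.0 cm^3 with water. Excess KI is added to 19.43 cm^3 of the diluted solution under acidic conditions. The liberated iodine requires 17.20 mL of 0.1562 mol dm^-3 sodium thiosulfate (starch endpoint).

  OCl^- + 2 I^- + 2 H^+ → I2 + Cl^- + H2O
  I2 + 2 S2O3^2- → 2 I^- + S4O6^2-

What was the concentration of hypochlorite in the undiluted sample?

n(S2O3^2-) = 0.01720 × 0.1562 = 2.687 × 10^-3 mol
n(I2) = n(S2O3^2-)/2 = 1.343 × 10^-3 mol
n(OCl^-) in the aliquot = 1.343 × 10^-3 mol (1:1 ratio)
[OCl^-]_dilute = 1.343 × 10^-3 / 0.01943 = 0.06914 mol/L
[OCl^-]_original = 0.06914 × 500.0/19.68 = 1.757 mol/L

1.757 mol/L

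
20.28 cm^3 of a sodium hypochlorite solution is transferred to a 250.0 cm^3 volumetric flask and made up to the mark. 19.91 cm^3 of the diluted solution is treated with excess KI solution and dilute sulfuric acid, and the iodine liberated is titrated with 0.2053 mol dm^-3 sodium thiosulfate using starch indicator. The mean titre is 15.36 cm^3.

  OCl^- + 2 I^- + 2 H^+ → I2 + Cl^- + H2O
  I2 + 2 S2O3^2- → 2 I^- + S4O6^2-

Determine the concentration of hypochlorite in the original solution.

0.9762 mol/L

n(S2O3^2-) = 0.01536 × 0.2053 = 3.153 × 10^-3 mol
n(I2) = n(S2O3^2-)/2 = 1.577 × 10^-3 mol
n(OCl^-) in the aliquot = 1.577 × 10^-3 mol (1:1 ratio)
[OCl^-]_dilute = 1.577 × 10^-3 / 0.01991 = 0.07919 mol/L
[OCl^-]_original = 0.07919 × 250.0/20.28 = 0.9762 mol/L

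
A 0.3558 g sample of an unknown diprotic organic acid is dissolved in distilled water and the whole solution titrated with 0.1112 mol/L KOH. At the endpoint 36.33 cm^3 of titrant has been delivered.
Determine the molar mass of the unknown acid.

n(KOH) = 0.03633 L × 0.1112 mol/L = 4.040 × 10^-3 mol
From the 1:2 ratio, n(H2A) = 1/2 × 4.040 × 10^-3 = 2.020 × 10^-3 mol
M = m / n = 0.3558 g / 2.020 × 10^-3 mol = 176.1 g/mol

176.1 g/mol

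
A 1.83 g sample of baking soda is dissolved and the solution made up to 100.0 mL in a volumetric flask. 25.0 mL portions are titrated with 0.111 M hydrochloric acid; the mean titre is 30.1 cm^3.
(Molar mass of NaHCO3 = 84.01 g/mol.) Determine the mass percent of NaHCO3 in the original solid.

61.4 %

NaHCO3 + HCl → NaCl + H2O + CO2
n(HCl) per titration = 0.0301 × 0.111 = 3.34 × 10^-3 mol
n(NaHCO3) in each aliquot = 3.34 × 10^-3 mol (1:1 ratio)
n(NaHCO3) in the whole flask = 3.34 × 10^-3 × 100.0/25.0 = 0.0134 mol
mass of NaHCO3 = 0.0134 × 84.01 = 1.12 g
% NaHCO3 = 1.12 / 1.83 × 100 = 61.4 %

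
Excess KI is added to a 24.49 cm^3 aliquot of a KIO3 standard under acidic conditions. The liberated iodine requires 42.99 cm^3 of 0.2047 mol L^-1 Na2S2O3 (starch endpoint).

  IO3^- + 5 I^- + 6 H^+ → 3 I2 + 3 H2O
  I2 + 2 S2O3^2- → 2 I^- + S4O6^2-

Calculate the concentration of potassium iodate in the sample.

0.05989 mol/L

n(S2O3^2-) = 0.04299 × 0.2047 = 8.800 × 10^-3 mol
n(I2) = n(S2O3^2-)/2 = 4.400 × 10^-3 mol
From the 1:3 ratio, n(IO3^-) in the aliquot = 1/3 × 4.400 × 10^-3 = 1.467 × 10^-3 mol
[IO3^-] = 1.467 × 10^-3 / 0.02449 = 0.05989 mol/L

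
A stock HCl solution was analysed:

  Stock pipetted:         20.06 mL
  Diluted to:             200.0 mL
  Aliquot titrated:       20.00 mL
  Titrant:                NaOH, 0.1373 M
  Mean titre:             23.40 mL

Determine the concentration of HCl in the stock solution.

1.602 M

HCl + NaOH → NaCl + H2O
n(NaOH) = 0.02340 × 0.1373 = 3.213 × 10^-3 mol
n(HCl) in the aliquot = 3.213 × 10^-3 mol (1:1 ratio)
[HCl]_dilute = 3.213 × 10^-3 / 0.02000 = 0.1606 mol/L
Dilution factor = 200.0 / 20.06 = 9.970
[HCl]_stock = 0.1606 × 9.970 = 1.602 mol/L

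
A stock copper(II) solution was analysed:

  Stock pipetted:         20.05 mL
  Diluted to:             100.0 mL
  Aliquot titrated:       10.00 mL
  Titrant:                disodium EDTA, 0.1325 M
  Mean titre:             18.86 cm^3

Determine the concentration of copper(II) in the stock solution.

Cu^2+ + EDTA^4- → [Cu(EDTA)]^2-
n(EDTA) = 0.01886 × 0.1325 = 2.499 × 10^-3 mol
n(Cu2+) in the aliquot = 2.499 × 10^-3 mol (1:1 ratio)
[Cu2+]_dilute = 2.499 × 10^-3 / 0.01000 = 0.2499 mol/L
Dilution factor = 100.0 / 20.05 = 4.988
[Cu2+]_stock = 0.2499 × 4.988 = 1.246 mol/L

1.246 M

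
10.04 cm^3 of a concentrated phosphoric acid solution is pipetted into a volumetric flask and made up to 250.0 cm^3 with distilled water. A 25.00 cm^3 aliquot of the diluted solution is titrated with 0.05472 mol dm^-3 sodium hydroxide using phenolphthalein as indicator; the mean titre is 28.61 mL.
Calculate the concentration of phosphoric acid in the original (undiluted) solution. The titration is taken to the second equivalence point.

H3PO4 + 2 NaOH → Na2HPO4 + 2 H2O
n(NaOH) = 0.02861 × 0.05472 = 1.566 × 10^-3 mol
From the 1:2 ratio, n(H3PO4) in the aliquot = 1/2 × 1.566 × 10^-3 = 7.828 × 10^-4 mol
[H3PO4]_dilute = 7.828 × 10^-4 / 0.02500 = 0.03131 mol/L
Dilution factor = 250.0 / 10.04 = 24.90
[H3PO4]_stock = 0.03131 × 24.90 = 0.7797 mol/L

0.7797 mol/L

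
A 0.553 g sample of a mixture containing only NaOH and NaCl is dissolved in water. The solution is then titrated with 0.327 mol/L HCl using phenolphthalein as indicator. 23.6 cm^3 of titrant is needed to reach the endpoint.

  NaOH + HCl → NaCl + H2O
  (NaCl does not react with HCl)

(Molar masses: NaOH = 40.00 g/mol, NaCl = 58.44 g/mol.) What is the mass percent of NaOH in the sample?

55.8 %

n(HCl) = 0.0236 × 0.327 = 7.72 × 10^-3 mol
Let x = n(NaOH), y = n(NaCl).
Titrant: 1x = 7.72 × 10^-3;  mass: 40.00x + 58.44y = 0.553
Solving, x = 7.72 × 10^-3 mol, y = 4.18 × 10^-3 mol
mass of NaOH = 7.72 × 10^-3 × 40.00 = 0.309 g
% NaOH = 0.309 / 0.553 × 100 = 55.8 %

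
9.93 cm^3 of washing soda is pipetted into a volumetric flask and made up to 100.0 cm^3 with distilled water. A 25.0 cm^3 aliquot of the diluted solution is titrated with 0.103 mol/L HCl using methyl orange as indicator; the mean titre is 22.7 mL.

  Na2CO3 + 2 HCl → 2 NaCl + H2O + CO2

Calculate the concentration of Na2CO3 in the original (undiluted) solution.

n(HCl) = 0.0227 × 0.103 = 2.34 × 10^-3 mol
From the 1:2 ratio, n(Na2CO3) in the aliquot = 1/2 × 2.34 × 10^-3 = 1.17 × 10^-3 mol
[Na2CO3]_dilute = 1.17 × 10^-3 / 0.0250 = 0.0468 mol/L
Dilution factor = 100.0 / 9.93 = 10.07
[Na2CO3]_stock = 0.0468 × 10.07 = 0.471 mol/L

0.471 mol/L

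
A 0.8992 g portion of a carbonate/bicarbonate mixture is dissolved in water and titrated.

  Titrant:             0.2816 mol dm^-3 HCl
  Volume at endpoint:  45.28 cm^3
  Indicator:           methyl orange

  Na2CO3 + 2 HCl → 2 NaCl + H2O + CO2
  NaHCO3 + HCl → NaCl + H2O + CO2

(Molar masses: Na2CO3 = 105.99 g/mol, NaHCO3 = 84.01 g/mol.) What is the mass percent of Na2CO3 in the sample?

n(HCl) = 0.04528 × 0.2816 = 0.01275 mol
Let x = n(Na2CO3), y = n(NaHCO3).
Titrant: 2x + 1y = 0.01275;  mass: 105.99x + 84.01y = 0.8992
Solving, x = 2.773 × 10^-3 mol, y = 7.205 × 10^-3 mol
mass of Na2CO3 = 2.773 × 10^-3 × 105.99 = 0.2939 g
% Na2CO3 = 0.2939 / 0.8992 × 100 = 32.68 %

32.68 %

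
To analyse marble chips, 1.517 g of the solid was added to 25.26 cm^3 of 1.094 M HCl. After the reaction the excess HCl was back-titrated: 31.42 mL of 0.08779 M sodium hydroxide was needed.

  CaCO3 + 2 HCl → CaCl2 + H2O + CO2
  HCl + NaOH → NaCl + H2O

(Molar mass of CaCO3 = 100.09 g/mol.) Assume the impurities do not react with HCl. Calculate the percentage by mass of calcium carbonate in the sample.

82.06 %

n(HCl) added = 0.02526 × 1.094 = 0.02763 mol
n(NaOH) used in back-titration = 0.03142 × 0.08779 = 2.758 × 10^-3 mol
n(HCl) left over = 2.758 × 10^-3 mol (1:1 ratio)
n(HCl) consumed by analyte = 0.02763 − 2.758 × 10^-3 = 0.02488 mol
From the 1:2 ratio, n(CaCO3) = 1/2 × 0.02488 = 0.01244 mol
mass of CaCO3 = 0.01244 × 100.09 = 1.245 g
% CaCO3 = 1.245 / 1.517 × 100 = 82.06 %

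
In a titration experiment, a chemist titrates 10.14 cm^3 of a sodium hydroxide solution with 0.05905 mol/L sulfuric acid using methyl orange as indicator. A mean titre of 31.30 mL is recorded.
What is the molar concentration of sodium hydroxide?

0.3645 mol/L

2 NaOH + H2SO4 → Na2SO4 + 2 H2O
n(H2SO4) = 0.03130 L × 0.05905 mol/L = 1.848 × 10^-3 mol
From the 2:1 mole ratio, n(NaOH) = 2/1 × 1.848 × 10^-3 = 3.697 × 10^-3 mol
[NaOH] = 3.697 × 10^-3 mol / 0.01014 L = 0.3645 mol/L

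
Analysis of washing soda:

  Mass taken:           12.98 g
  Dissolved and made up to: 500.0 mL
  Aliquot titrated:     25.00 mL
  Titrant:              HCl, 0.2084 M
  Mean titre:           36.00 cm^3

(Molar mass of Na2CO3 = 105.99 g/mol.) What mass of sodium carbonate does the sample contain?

7.952 g

Na2CO3 + 2 HCl → 2 NaCl + H2O + CO2
n(HCl) per titration = 0.03600 × 0.2084 = 7.502 × 10^-3 mol
From the 1:2 ratio, n(Na2CO3) in each aliquot = 1/2 × 7.502 × 10^-3 = 3.751 × 10^-3 mol
n(Na2CO3) in the whole flask = 3.751 × 10^-3 × 500.0/25.00 = 0.07502 mol
mass of Na2CO3 = 0.07502 × 105.99 = 7.952 g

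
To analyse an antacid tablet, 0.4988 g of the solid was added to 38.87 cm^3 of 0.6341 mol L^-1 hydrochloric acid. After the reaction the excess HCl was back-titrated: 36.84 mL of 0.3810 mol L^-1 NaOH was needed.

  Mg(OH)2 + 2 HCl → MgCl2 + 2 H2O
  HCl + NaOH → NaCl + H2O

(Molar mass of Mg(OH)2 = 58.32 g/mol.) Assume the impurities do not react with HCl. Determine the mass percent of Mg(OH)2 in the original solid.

62.03 %

n(HCl) added = 0.03887 × 0.6341 = 0.02465 mol
n(NaOH) used in back-titration = 0.03684 × 0.3810 = 0.01404 mol
n(HCl) left over = 0.01404 mol (1:1 ratio)
n(HCl) consumed by analyte = 0.02465 − 0.01404 = 0.01061 mol
From the 1:2 ratio, n(Mg(OH)2) = 1/2 × 0.01061 = 5.306 × 10^-3 mol
mass of Mg(OH)2 = 5.306 × 10^-3 × 58.32 = 0.3094 g
% Mg(OH)2 = 0.3094 / 0.4988 × 100 = 62.03 %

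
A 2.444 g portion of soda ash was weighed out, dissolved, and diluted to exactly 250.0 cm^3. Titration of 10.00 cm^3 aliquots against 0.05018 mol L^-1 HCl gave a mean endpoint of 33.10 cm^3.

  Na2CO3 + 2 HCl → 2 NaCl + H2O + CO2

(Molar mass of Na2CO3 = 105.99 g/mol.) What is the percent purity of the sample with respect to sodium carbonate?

n(HCl) per titration = 0.03310 × 0.05018 = 1.661 × 10^-3 mol
From the 1:2 ratio, n(Na2CO3) in each aliquot = 1/2 × 1.661 × 10^-3 = 8.305 × 10^-4 mol
n(Na2CO3) in the whole flask = 8.305 × 10^-4 × 250.0/10.00 = 0.02076 mol
mass of Na2CO3 = 0.02076 × 105.99 = 2.201 g
% Na2CO3 = 2.201 / 2.444 × 100 = 90.04 %

90.04 %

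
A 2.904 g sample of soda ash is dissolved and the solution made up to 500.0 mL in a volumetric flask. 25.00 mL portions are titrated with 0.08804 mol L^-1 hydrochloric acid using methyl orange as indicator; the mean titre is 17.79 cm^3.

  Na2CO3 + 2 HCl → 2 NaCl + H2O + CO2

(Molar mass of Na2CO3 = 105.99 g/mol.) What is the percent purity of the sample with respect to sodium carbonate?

57.16 %

n(HCl) per titration = 0.01779 × 0.08804 = 1.566 × 10^-3 mol
From the 1:2 ratio, n(Na2CO3) in each aliquot = 1/2 × 1.566 × 10^-3 = 7.831 × 10^-4 mol
n(Na2CO3) in the whole flask = 7.831 × 10^-4 × 500.0/25.00 = 0.01566 mol
mass of Na2CO3 = 0.01566 × 105.99 = 1.660 g
% Na2CO3 = 1.660 / 2.904 × 100 = 57.16 %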